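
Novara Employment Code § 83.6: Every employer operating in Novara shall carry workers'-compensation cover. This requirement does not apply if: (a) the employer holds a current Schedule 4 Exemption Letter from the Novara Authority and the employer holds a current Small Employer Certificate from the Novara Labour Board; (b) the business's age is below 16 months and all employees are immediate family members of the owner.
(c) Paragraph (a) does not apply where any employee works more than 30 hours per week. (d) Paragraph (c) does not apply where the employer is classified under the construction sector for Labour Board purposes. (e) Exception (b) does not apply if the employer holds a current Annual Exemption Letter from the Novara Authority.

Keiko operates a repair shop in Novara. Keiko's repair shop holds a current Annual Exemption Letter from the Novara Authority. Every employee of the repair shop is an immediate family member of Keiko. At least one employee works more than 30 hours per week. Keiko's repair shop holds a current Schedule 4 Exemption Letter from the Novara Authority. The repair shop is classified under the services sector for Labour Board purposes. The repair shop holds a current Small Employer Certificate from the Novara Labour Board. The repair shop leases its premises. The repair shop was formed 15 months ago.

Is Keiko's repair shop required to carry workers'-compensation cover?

All of (a)'s requirements are met (a current Schedule 4 Exemption Letter is held; a current Small Employer Certificate is held). However, paragraphs (c)–(d) must be considered: (c) applies — at least one employee exceeds 30 hours/week. (d), which would lift (c), is inapplicable — the repair shop is classified under the services sector. Exception (a) does not apply.
Exception (b): the business's age is 15 months, below the 16 months limit; every employee is an immediate family member — every condition holds. But applying paragraph (e): (e) operates — a current Annual Exemption Letter is held. (b) is therefore removed.
Every exception is unavailable, so the rule governs.

Yes — Keiko's repair shop must carry workers'-compensation cover.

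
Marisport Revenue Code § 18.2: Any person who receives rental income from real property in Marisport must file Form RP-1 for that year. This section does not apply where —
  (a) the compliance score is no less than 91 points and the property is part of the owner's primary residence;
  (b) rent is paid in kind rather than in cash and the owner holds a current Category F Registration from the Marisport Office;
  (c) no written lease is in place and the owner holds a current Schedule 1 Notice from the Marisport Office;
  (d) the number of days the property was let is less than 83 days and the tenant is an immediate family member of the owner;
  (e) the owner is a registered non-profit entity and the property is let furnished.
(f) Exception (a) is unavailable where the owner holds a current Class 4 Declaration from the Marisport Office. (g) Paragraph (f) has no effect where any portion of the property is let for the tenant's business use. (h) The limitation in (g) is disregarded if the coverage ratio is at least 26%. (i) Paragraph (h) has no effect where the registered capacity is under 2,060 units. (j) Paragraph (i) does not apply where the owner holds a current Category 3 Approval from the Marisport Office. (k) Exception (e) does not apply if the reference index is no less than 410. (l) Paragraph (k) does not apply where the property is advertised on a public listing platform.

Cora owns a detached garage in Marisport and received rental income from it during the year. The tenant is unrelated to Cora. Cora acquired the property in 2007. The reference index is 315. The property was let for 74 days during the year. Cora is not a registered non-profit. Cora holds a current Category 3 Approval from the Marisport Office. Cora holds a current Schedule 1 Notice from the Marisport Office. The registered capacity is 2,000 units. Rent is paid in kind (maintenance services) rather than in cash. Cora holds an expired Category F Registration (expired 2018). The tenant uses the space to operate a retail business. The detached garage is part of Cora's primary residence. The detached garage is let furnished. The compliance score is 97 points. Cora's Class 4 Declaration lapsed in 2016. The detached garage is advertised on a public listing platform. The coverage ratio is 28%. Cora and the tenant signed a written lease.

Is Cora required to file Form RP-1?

All of (a)'s requirements are met (the compliance score is 97 points, meeting the 91 points threshold; the detached garage is part of the primary residence). Under paragraphs (f)–(j): (f), which would limit (a), does not operate here: no current Class 4 Declaration is held. (a) remains available.
Exception (b) fails — the Category F Registration is not current.
Exception (c) requires that no written lease is in place; but a written lease is in place, so (c) is unavailable.
Exception (d) requires that the tenant is an immediate family member of the owner; but the tenant is unrelated to the owner, so (d) is unavailable.
Exception (e) does not apply: Cora is not a registered non-profit.

No — exception (a) applies; Cora is not required to file Form RP-1.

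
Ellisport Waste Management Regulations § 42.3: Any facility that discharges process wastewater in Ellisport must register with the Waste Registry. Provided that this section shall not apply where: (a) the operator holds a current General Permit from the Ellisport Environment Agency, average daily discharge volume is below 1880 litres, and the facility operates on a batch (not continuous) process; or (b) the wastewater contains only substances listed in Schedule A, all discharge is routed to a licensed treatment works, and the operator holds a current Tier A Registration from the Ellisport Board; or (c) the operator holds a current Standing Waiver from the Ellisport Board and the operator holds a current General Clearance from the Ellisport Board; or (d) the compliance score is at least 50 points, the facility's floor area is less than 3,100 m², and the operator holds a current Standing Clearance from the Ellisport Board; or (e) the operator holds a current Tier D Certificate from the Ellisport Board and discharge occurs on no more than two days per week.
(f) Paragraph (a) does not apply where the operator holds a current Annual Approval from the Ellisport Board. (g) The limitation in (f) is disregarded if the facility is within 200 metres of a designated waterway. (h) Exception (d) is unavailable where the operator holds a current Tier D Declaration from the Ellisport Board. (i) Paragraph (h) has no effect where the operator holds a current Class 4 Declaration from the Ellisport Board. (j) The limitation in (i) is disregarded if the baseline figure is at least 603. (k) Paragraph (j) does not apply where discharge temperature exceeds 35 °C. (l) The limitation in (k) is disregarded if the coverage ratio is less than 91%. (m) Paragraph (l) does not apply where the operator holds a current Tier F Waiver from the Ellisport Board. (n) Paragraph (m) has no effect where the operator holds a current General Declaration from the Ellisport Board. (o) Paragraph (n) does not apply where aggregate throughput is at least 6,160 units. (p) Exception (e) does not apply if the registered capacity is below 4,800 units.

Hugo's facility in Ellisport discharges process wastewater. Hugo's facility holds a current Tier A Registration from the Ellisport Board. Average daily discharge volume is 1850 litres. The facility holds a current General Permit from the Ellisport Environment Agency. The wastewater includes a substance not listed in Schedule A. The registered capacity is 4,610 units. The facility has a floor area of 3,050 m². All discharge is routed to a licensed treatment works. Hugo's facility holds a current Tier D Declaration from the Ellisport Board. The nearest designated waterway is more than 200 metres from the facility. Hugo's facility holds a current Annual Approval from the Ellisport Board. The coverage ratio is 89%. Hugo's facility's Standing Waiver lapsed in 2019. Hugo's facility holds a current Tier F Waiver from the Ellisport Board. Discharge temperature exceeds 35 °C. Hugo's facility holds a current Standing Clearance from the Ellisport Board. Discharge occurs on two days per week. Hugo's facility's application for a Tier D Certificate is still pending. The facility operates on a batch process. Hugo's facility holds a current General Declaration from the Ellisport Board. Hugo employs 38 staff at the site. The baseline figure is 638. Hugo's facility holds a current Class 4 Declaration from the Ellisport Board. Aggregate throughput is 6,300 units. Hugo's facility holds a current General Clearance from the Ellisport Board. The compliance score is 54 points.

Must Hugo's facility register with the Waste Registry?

Exception (a) is satisfied on its face — a current General Permit is held; average daily discharge volume is 1850 litres, below the 1880 litres limit; the facility operates on a batch process. Turning to paragraphs (f)–(g): (f) applies — a current Annual Approval is held. (g) is not engaged (the facility is more than 200 m from any designated waterway), so (f) stands. (a) is therefore removed.
Exception (b) fails — the wastewater includes a non-Schedule-A substance.
Exception (c) requires that the operator holds a current Standing Waiver from the Ellisport Board; but no current Standing Waiver is held, so (c) is unavailable.
All of (d)'s requirements are met (the compliance score is 54 points, meeting the 50 points threshold; the facility's floor area is 3,050 m², less than the 3,100 m² limit; a current Standing Clearance is held). Considering the limiting provisions: (h) is triggered (a current Tier D Declaration is held), but is set aside by (i): (i) is triggered — a current Class 4 Declaration is held. (j) would limit (i) — the baseline figure is 638, meeting the 603 threshold — but (k) sets (j) aside: (k) is triggered — discharge temperature exceeds 35 °C. (l) is triggered (the coverage ratio is 89%, less than the 91% limit), but is set aside by (m): (m) is triggered — a current Tier F Waiver is held. (n) applies (a current General Declaration is held), but is overridden by (o): (o) is engaged — aggregate throughput is 6,300 units, meeting the 6,160 units threshold. So (d) applies.
Exception (e) requires that the operator holds a current Tier D Certificate from the Ellisport Board; but no current Tier D Certificate is held, so (e) is unavailable.

No — exception (d) applies; Hugo's facility is not required to register with the Waste Registry.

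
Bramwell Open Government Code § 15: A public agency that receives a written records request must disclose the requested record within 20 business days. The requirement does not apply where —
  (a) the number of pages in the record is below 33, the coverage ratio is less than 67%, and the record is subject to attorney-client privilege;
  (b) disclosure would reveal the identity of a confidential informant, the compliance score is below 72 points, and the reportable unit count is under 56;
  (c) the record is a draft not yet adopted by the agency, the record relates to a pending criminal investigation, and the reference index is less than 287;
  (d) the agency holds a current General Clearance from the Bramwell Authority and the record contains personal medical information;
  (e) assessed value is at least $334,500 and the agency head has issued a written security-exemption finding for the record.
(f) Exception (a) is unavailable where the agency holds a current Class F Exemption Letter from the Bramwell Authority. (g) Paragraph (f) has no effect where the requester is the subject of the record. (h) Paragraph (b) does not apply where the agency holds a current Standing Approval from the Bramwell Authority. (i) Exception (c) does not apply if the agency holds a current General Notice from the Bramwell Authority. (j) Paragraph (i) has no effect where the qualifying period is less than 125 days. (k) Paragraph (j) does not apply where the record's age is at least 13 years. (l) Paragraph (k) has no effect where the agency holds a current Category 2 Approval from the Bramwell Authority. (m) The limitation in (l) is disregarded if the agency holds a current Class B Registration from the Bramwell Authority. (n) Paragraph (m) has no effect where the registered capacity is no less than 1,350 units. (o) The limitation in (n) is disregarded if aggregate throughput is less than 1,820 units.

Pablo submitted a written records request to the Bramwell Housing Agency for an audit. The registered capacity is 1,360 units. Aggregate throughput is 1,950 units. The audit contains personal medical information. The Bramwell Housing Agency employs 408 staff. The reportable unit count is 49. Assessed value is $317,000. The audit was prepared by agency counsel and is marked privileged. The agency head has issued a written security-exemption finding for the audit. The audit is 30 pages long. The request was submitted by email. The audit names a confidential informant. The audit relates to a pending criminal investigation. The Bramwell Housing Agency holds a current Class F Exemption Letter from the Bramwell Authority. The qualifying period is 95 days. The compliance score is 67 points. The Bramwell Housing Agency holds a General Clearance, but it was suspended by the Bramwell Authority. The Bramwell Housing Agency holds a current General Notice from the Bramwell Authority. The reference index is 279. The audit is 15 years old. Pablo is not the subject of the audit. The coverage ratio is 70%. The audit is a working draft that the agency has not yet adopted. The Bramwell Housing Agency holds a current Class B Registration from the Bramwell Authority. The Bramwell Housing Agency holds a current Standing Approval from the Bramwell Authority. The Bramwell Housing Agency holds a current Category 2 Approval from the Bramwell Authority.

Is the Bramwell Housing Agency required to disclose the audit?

No — exception (c) applies; the Bramwell Housing Agency is not required to disclose the audit.

Exception (a) does not apply: the coverage ratio is 70%, not less than 67%.
Exception (b) is satisfied on its face — the audit names a confidential informant; the compliance score is 67 points, below the 72 points limit; the reportable unit count is 49, under the 56 limit. But applying paragraph (h): (h) is engaged — a current Standing Approval is held. So (b) is unavailable.
Exception (c)'s conditions are all satisfied: the audit is an unadopted draft; the audit relates to a pending investigation; the reference index is 279, less than the 287 limit. Considering the limiting provisions: (i) is engaged (a current General Notice is held), but is overridden by (j): (j) operates against (i): the qualifying period is 95 days, less than the 125 days limit. (k) is engaged (the record's age is 15 years, meeting the 13 years threshold), but yields to (l): (l) operates against (k): a current Category 2 Approval is held. (m) would limit (l) — a current Class B Registration is held — but (n) sets (m) aside: (n) operates against (m): the registered capacity is 1,360 units, meeting the 1,350 units threshold. (o), which would lift (n), is not triggered — aggregate throughput is 1,950 units, not less than 1,820 units. So (c) applies.
Exception (d) fails — there is no General Clearance in force.
Exception (e) requires that assessed value is at least $334,500; but assessed value is $317,000, short of $334,500, so (e) is unavailable.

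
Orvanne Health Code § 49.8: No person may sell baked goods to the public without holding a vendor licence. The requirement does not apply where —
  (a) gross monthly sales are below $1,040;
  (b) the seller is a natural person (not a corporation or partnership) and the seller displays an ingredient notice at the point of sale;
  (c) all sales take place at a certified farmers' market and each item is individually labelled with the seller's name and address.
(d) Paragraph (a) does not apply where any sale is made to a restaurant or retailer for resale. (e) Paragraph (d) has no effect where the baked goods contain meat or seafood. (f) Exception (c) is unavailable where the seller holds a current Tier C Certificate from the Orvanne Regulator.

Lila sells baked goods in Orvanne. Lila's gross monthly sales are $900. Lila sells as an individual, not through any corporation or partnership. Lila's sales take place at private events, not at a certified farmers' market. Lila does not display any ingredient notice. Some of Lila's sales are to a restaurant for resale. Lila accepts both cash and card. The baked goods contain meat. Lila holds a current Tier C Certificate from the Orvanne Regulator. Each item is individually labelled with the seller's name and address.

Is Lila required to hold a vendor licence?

All of (a)'s requirements are met (gross monthly sales are $900, below the $1,040 limit). Under paragraphs (d)–(e): (d) would limit (a) — some sales are to a restaurant for resale — but (e) sets (d) aside: (e) operates — the baked goods contain meat. So (a) applies.
Exception (b) requires that the seller displays an ingredient notice at the point of sale; but no ingredient notice is displayed, so (b) is unavailable.
Exception (c) fails — sales are at private events, not a certified farmers' market.

No — exception (a) applies; Lila is not required to hold a vendor licence.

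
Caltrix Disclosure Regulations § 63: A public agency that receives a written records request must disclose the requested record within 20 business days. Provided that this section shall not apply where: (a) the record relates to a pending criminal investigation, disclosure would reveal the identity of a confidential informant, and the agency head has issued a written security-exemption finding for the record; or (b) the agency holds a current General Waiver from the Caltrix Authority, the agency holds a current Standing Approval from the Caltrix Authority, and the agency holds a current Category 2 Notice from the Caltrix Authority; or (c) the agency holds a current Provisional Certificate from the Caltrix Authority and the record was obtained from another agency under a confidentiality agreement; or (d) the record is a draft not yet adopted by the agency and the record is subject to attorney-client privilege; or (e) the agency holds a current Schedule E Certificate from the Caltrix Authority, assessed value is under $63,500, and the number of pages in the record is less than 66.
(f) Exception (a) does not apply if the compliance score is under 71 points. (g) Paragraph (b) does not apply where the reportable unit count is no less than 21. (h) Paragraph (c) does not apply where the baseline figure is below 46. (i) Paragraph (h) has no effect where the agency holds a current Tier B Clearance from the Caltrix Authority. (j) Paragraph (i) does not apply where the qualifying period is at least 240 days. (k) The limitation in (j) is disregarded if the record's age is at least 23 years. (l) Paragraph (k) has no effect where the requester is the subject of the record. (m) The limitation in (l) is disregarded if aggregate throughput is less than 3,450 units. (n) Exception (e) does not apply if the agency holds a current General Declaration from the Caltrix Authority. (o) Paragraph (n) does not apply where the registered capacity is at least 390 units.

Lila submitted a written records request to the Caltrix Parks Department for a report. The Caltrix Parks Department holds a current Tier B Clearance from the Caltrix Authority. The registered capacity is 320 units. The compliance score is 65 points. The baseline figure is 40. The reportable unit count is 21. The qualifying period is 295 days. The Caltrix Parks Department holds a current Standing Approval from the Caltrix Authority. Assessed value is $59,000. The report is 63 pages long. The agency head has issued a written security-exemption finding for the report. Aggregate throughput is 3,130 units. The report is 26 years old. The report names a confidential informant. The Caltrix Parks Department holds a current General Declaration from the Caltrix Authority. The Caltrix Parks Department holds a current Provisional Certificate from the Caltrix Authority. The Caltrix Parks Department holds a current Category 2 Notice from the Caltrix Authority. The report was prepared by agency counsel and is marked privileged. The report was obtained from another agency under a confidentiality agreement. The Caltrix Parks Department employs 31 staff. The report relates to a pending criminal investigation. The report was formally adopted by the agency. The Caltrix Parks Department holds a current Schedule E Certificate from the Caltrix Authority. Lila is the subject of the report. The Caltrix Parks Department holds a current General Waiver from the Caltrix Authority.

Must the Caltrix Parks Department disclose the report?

No — exception (c) applies; the Caltrix Parks Department is not required to disclose the report.

All of (a)'s requirements are met (the report relates to a pending investigation; the report names a confidential informant; a written security-exemption finding has been issued). However, paragraph (f) must be considered: (f) applies — the compliance score is 65 points, under the 71 points limit. Exception (a) does not apply.
All of (b)'s requirements are met (a current General Waiver is held; a current Standing Approval is held; a current Category 2 Notice is held). However, paragraph (g) must be considered: (g) operates against (b): the reportable unit count is 21, meeting the 21 threshold. Exception (b) does not apply.
All of (c)'s requirements are met (a current Provisional Certificate is held; the report was obtained under a confidentiality agreement). Applying paragraphs (h)–(m): (h) would limit (c) — the baseline figure is 40, below the 46 limit — but (i) sets (h) aside: (i) applies — a current Tier B Clearance is held. (j) would limit (i) — the qualifying period is 295 days, meeting the 240 days threshold — but (k) sets (j) aside: (k) is triggered — the record's age is 26 years, meeting the 23 years threshold. (l) would limit (k) — Lila is the subject of the report — but (m) sets (l) aside: (m) operates against (l): aggregate throughput is 3,130 units, less than the 3,450 units limit. So (c) applies.
Exception (d) fails — the report has been formally adopted.
Exception (e) is satisfied on its face — a current Schedule E Certificate is held; assessed value is $59,000, under the $63,500 limit; the number of pages in the record is 63, less than the 66 limit. Turning to paragraphs (n)–(o): (n) operates — a current General Declaration is held. (o), which would lift (n), is inapplicable — the registered capacity is 320 units, short of 390 units. (e) is therefore removed.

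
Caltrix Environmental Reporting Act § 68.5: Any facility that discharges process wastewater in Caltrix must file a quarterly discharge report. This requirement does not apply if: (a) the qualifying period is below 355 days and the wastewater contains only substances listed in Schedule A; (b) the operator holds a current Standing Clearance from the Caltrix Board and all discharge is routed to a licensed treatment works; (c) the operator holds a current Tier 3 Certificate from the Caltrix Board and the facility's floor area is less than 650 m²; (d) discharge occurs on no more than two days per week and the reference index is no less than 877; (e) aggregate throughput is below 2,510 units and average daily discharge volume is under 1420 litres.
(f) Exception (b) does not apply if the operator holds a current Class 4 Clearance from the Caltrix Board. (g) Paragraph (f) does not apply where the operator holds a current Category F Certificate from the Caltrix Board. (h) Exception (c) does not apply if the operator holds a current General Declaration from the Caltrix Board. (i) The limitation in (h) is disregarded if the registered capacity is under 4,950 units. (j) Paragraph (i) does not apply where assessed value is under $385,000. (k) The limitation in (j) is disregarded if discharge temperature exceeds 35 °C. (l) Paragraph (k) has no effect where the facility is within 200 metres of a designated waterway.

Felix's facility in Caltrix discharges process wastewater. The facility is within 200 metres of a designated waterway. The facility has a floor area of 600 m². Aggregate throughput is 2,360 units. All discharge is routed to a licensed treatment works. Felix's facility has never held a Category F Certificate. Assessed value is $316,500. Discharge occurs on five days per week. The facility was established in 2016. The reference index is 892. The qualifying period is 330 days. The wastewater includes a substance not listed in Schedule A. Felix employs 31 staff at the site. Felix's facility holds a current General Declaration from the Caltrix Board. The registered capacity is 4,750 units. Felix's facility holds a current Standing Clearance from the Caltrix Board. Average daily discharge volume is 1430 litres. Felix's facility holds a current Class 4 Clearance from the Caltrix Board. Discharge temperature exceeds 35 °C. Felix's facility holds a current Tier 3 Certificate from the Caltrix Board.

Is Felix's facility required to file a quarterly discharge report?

Exception (a) does not apply: the wastewater includes a non-Schedule-A substance.
Exception (b)'s conditions are all satisfied: a current Standing Clearance is held; discharge is routed to a licensed treatment works. However, paragraphs (f)–(g) must be considered: (f) applies — a current Class 4 Clearance is held. (g), which would lift (f), is not triggered — the Category F Certificate is not current. So (b) is unavailable.
Exception (c) is satisfied on its face — a current Tier 3 Certificate is held; the facility's floor area is 600 m², less than the 650 m² limit. However, paragraphs (h)–(l) must be considered: (h) is engaged — a current General Declaration is held. (i) is triggered (the registered capacity is 4,750 units, under the 4,950 units limit), but is displaced by (j): (j) applies — assessed value is $316,500, under the $385,000 limit. (k) applies (discharge temperature exceeds 35 °C), but is overridden by (l): (l) operates against (k): the facility is within 200 m of a designated waterway. Exception (c) does not apply.
Exception (d) requires that discharge occurs on no more than two days per week; but discharge occurs on five days per week, so (d) is unavailable.
Exception (e) fails — average daily discharge volume is 1430 litres, not under 1420 litres.
No exception applies. The general rule governs.

Yes — Felix's facility must file a quarterly discharge report.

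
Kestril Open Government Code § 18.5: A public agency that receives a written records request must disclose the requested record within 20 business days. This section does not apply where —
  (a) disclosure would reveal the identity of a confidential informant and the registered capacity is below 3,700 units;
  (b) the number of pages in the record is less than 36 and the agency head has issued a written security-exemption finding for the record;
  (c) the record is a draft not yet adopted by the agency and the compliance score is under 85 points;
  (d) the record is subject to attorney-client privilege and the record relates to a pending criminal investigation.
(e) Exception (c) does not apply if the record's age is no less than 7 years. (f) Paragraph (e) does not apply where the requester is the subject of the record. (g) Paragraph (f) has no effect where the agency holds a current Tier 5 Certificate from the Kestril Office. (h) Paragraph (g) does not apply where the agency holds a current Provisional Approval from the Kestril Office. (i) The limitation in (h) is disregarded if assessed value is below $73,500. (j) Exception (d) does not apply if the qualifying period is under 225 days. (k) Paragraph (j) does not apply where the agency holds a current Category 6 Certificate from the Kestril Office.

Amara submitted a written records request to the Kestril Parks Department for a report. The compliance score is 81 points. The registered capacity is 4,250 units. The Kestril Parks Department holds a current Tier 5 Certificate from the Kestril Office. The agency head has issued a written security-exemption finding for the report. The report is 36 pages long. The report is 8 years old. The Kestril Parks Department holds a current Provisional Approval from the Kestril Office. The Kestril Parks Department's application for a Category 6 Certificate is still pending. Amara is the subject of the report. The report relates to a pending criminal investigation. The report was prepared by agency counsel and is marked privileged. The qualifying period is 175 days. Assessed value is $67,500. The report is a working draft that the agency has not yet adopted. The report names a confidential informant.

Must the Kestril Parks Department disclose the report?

Exception (a) does not apply: the registered capacity is 4,250 units, not below 3,700 units.
Exception (b) fails — the number of pages in the record is 36, not less than 36.
Exception (c): the report is an unadopted draft; the compliance score is 81 points, under the 85 points limit — every condition holds. But: (e) applies — the record's age is 8 years, meeting the 7 years threshold. (f) is triggered (Amara is the subject of the report), but is set aside by (g): (g) is engaged — a current Tier 5 Certificate is held. (h) would limit (g) — a current Provisional Approval is held — but (i) sets (h) aside: (i) applies — assessed value is $67,500, below the $73,500 limit. (c) is therefore removed.
Exception (d) is satisfied on its face — the report is privileged; the report relates to a pending investigation. Turning to paragraphs (j)–(k): (j) is triggered — the qualifying period is 175 days, under the 225 days limit. (k) is not engaged (the Category 6 Certificate is not current), so (j) stands. Exception (d) does not apply.
No exception is made out. the Kestril Parks Department falls within the general rule.

Yes — the Kestril Parks Department must disclose the report.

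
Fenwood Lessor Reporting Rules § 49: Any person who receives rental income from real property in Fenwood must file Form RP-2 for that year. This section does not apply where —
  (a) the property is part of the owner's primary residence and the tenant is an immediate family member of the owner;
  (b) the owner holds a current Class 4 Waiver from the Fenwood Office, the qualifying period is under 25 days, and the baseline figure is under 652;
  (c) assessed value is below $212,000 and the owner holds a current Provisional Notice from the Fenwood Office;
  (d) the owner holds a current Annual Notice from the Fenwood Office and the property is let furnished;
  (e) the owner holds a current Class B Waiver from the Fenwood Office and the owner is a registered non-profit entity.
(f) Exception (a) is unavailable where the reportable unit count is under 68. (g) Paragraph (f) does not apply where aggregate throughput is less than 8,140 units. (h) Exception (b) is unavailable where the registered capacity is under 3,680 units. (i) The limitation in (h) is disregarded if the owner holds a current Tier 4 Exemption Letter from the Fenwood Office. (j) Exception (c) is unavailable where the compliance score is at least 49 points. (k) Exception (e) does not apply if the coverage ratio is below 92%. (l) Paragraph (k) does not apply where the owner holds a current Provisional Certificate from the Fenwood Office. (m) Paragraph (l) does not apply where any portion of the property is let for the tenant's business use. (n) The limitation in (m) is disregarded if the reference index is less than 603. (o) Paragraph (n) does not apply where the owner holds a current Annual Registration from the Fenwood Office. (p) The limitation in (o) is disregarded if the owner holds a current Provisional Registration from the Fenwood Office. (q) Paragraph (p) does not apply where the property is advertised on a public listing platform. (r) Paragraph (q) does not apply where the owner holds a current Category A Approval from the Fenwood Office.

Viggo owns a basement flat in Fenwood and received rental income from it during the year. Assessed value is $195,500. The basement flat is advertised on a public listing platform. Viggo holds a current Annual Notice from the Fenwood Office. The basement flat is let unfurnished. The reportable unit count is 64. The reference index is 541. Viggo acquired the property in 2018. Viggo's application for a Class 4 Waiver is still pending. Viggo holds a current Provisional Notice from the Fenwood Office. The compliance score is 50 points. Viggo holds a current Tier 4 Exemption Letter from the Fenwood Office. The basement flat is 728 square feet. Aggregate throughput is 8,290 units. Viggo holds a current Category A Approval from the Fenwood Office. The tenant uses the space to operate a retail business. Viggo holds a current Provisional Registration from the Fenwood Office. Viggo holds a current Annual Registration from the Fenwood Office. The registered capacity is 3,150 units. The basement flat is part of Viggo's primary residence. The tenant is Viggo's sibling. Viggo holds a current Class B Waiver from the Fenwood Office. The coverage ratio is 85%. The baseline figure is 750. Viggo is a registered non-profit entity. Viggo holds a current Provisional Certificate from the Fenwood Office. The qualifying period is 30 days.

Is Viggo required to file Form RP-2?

No — exception (e) applies; Viggo is not required to file Form RP-2.

All of (a)'s requirements are met (the basement flat is part of the primary residence; the tenant is an immediate family member). But: (f) operates — the reportable unit count is 64, under the 68 limit. (g) is not triggered (aggregate throughput is 8,290 units, not less than 8,140 units), so (f) stands. So (a) is unavailable.
Exception (b) does not apply: no current Class 4 Waiver is held.
Exception (c)'s conditions are all satisfied: assessed value is $195,500, below the $212,000 limit; a current Provisional Notice is held. However, paragraph (j) must be considered: (j) operates against (c): the compliance score is 50 points, meeting the 49 points threshold. (c) is therefore removed.
Exception (d) does not apply: the property is let unfurnished.
Exception (e) is satisfied on its face — a current Class B Waiver is held; Viggo is a registered non-profit. Under paragraphs (k)–(r): (k) operates (the coverage ratio is 85%, below the 92% limit), but is set aside by (l): (l) operates — a current Provisional Certificate is held. (m) applies (the space is let for business use), but is itself disapplied by (n): (n) applies — the reference index is 541, less than the 603 limit. (o) would limit (n) — a current Annual Registration is held — but (p) sets (o) aside: (p) operates against (o): a current Provisional Registration is held. (q) would limit (p) — the property is publicly advertised — but (r) sets (q) aside: (r) applies — a current Category A Approval is held. Exception (e) stands.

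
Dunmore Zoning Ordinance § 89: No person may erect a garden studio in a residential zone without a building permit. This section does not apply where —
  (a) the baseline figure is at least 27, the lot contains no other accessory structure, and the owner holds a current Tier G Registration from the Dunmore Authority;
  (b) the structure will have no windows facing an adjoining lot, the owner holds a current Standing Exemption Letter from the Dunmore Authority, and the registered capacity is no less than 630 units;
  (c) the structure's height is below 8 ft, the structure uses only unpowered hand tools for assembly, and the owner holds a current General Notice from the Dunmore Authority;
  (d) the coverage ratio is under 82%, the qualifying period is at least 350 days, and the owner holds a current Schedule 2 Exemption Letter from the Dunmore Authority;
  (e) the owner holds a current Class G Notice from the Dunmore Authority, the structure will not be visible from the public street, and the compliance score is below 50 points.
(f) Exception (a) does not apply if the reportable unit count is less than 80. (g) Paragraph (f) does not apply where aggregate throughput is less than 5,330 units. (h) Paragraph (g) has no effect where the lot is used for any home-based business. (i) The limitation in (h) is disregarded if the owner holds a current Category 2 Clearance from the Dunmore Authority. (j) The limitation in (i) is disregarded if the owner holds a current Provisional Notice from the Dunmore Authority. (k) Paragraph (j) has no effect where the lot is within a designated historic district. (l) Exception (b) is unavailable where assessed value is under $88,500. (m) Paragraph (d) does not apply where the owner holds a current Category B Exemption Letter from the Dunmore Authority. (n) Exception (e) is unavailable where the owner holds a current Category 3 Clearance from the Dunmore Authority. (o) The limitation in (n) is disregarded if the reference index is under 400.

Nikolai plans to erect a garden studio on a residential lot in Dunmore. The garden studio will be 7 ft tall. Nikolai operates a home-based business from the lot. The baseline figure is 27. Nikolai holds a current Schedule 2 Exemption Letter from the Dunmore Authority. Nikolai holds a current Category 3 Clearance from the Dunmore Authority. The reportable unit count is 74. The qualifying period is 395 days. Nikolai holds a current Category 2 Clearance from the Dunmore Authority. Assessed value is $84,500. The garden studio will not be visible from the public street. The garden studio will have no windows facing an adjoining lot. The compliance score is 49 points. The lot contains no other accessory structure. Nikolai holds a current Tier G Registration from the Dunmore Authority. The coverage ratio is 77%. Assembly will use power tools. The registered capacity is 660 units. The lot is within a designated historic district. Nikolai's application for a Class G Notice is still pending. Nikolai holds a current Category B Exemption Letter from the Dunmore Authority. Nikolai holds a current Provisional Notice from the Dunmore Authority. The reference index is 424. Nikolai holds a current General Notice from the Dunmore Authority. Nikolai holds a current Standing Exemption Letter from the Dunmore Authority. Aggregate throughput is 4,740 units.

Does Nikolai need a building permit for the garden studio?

Exception (a): the baseline figure is 27, meeting the 27 threshold; the lot has no other accessory structure; a current Tier G Registration is held — every condition holds. Applying paragraphs (f)–(k): (f) would limit (a) — the reportable unit count is 74, less than the 80 limit — but (g) sets (f) aside: (g) operates against (f): aggregate throughput is 4,740 units, less than the 5,330 units limit. (h) would limit (g) — a home-based business operates on the lot — but (i) sets (h) aside: (i) operates — a current Category 2 Clearance is held. (j) would limit (i) — a current Provisional Notice is held — but (k) sets (j) aside: (k) operates against (j): the lot is in a historic district. So (a) applies.
Exception (b): no windows face an adjoining lot; a current Standing Exemption Letter is held; the registered capacity is 660 units, meeting the 630 units threshold — every condition holds. Turning to paragraph (l): (l) applies — assessed value is $84,500, under the $88,500 limit. Exception (b) does not apply.
Exception (c) fails — assembly uses power tools.
Exception (d) is satisfied on its face — the coverage ratio is 77%, under the 82% limit; the qualifying period is 395 days, meeting the 350 days threshold; a current Schedule 2 Exemption Letter is held. But: (m) is triggered — a current Category B Exemption Letter is held. Exception (d) does not apply.
Exception (e) fails — no current Class G Notice is held.

No — exception (a) applies; Nikolai does not need a building permit.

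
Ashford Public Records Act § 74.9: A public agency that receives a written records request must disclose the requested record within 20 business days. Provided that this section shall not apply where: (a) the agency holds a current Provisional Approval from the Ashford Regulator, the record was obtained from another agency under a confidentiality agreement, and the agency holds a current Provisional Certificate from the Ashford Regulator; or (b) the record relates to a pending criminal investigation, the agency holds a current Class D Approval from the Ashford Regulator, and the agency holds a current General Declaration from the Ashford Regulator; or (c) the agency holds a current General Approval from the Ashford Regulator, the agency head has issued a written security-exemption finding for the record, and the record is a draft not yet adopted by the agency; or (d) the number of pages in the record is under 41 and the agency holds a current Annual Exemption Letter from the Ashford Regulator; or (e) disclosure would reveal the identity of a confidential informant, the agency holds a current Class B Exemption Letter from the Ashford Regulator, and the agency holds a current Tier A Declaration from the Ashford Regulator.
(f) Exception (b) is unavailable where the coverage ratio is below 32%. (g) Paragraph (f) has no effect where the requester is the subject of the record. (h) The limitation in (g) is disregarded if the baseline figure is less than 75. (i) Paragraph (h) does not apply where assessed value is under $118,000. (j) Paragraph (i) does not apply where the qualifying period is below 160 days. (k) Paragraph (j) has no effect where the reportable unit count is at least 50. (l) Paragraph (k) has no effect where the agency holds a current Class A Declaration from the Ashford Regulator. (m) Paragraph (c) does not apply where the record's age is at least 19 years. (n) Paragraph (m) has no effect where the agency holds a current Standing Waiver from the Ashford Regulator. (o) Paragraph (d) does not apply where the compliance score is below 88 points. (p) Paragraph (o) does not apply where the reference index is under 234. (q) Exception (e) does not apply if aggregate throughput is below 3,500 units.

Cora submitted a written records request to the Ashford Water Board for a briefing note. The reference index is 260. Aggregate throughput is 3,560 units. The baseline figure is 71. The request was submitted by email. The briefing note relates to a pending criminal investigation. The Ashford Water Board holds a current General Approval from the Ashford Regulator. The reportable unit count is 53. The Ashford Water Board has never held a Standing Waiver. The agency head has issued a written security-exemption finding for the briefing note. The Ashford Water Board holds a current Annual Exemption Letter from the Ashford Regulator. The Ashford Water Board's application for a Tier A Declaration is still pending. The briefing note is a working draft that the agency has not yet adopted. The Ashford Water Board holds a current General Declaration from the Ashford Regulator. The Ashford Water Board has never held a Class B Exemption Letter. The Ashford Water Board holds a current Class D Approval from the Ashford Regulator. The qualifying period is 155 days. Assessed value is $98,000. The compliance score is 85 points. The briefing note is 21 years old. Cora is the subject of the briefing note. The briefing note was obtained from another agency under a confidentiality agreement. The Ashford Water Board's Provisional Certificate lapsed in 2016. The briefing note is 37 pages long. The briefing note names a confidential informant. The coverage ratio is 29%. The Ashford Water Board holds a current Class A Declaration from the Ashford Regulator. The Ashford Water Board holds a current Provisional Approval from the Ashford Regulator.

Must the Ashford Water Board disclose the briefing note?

Yes — the Ashford Water Board must disclose the briefing note.

Exception (a) requires that the agency holds a current Provisional Certificate from the Ashford Regulator; but there is no Provisional Certificate in force, so (a) is unavailable.
All of (b)'s requirements are met (the briefing note relates to a pending investigation; a current Class D Approval is held; a current General Declaration is held). Turning to paragraphs (f)–(l): (f) applies — the coverage ratio is 29%, below the 32% limit. (g) is engaged (Cora is the subject of the briefing note), but is displaced by (h): (h) operates against (g): the baseline figure is 71, less than the 75 limit. (i) is engaged (assessed value is $98,000, under the $118,000 limit), but is displaced by (j): (j) operates against (i): the qualifying period is 155 days, below the 160 days limit. (k) would limit (j) — the reportable unit count is 53, meeting the 50 threshold — but (l) sets (k) aside: (l) operates against (k): a current Class A Declaration is held. Exception (b) does not apply.
Exception (c): a current General Approval is held; a written security-exemption finding has been issued; the briefing note is an unadopted draft — every condition holds. But applying paragraphs (m)–(n): (m) operates against (c): the record's age is 21 years, meeting the 19 years threshold. (n) does not operate here (the Standing Waiver is not current), so (m) stands. Exception (c) does not apply.
All of (d)'s requirements are met (the number of pages in the record is 37, under the 41 limit; a current Annual Exemption Letter is held). But: (o) operates against (d): the compliance score is 85 points, below the 88 points limit. (p), which would lift (o), does not operate here — the reference index is 260, not under 234. (d) is therefore removed.
Exception (e) requires that the agency holds a current Class B Exemption Letter from the Ashford Regulator; but no current Class B Exemption Letter is held, so (e) is unavailable.
No exception applies. The general rule governs.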